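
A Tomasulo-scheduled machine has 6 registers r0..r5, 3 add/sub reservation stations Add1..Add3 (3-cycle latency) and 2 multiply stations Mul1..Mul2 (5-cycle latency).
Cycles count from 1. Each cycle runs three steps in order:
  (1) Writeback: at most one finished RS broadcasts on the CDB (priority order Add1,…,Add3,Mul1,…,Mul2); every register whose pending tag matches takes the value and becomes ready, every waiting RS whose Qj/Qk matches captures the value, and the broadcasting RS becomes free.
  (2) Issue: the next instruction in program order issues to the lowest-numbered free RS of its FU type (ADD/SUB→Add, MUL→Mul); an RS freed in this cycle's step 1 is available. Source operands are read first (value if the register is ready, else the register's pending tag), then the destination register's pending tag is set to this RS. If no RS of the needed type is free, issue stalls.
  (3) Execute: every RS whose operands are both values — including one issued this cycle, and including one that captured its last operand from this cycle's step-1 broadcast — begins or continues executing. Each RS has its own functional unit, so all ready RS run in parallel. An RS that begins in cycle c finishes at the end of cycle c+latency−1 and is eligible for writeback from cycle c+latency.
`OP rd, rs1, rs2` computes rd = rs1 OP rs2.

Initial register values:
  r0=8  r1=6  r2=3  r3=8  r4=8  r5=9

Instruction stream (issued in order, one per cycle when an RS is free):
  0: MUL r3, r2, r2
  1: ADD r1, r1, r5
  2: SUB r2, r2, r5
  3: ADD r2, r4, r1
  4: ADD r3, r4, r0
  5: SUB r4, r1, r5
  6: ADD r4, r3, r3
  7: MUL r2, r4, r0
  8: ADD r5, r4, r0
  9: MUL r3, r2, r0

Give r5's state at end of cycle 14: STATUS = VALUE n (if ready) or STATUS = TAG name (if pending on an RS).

STATUS = VALUE 40

c1: issue MUL r3<-Mul1 | r0:8,r1:6,r2:3,r3:Mul1,r4:8,r5:9
c2: issue ADD r1<-Add1 | r0:8,r1:Add1,r2:3,r3:Mul1,r4:8,r5:9
c3: issue SUB r2<-Add2 | r0:8,r1:Add1,r2:Add2,r3:Mul1,r4:8,r5:9
c4: issue ADD r2<-Add3 | r0:8,r1:Add1,r2:Add3,r3:Mul1,r4:8,r5:9
c5: CDB Add1=15; issue ADD r3<-Add1 | r0:8,r1:15,r2:Add3,r3:Add1,r4:8,r5:9
c6: CDB Add2=-6; issue SUB r4<-Add2 | r0:8,r1:15,r2:Add3,r3:Add1,r4:Add2,r5:9
c7: CDB Mul1=9; stall | r0:8,r1:15,r2:Add3,r3:Add1,r4:Add2,r5:9
c8: CDB Add1=16; issue ADD r4<-Add1 | r0:8,r1:15,r2:Add3,r3:16,r4:Add1,r5:9
c9: CDB Add2=6; issue MUL r2<-Mul1 | r0:8,r1:15,r2:Mul1,r3:16,r4:Add1,r5:9
c10: CDB Add3=23; issue ADD r5<-Add2 | r0:8,r1:15,r2:Mul1,r3:16,r4:Add1,r5:Add2
c11: CDB Add1=32; issue MUL r3<-Mul2 | r0:8,r1:15,r2:Mul1,r3:Mul2,r4:32,r5:Add2
c12: - | r0:8,r1:15,r2:Mul1,r3:Mul2,r4:32,r5:Add2
c13: - | r0:8,r1:15,r2:Mul1,r3:Mul2,r4:32,r5:Add2
c14: CDB Add2=40 | r0:8,r1:15,r2:Mul1,r3:Mul2,r4:32,r5:40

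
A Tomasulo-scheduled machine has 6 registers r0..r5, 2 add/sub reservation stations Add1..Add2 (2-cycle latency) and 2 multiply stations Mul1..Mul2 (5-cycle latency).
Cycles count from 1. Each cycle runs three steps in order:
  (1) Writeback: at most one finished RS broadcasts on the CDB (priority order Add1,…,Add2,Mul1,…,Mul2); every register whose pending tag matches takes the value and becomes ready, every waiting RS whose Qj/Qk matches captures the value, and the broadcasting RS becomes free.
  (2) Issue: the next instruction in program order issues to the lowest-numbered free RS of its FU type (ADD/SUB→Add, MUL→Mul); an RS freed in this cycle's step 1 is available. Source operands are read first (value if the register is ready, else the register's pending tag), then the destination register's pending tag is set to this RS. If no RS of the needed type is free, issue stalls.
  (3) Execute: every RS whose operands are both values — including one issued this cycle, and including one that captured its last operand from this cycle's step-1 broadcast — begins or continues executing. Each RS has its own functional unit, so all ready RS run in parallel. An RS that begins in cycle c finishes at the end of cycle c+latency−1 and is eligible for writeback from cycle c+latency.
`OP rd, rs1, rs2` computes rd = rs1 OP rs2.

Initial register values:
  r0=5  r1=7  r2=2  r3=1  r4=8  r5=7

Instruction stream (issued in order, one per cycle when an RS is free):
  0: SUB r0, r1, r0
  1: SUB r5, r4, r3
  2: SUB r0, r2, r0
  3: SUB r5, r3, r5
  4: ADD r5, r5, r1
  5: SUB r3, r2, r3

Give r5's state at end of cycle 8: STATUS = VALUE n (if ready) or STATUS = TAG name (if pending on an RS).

cycle 1: issue SUB r0<-Add1 // r0:Add1,r1:7,r2:2,r3:1,r4:8,r5:7
cycle 2: issue SUB r5<-Add2 // r0:Add1,r1:7,r2:2,r3:1,r4:8,r5:Add2
cycle 3: CDB Add1=2; issue SUB r0<-Add1 // r0:Add1,r1:7,r2:2,r3:1,r4:8,r5:Add2
cycle 4: CDB Add2=7; issue SUB r5<-Add2 // r0:Add1,r1:7,r2:2,r3:1,r4:8,r5:Add2
cycle 5: CDB Add1=0; issue ADD r5<-Add1 // r0:0,r1:7,r2:2,r3:1,r4:8,r5:Add1
cycle 6: CDB Add2=-6; issue SUB r3<-Add2 // r0:0,r1:7,r2:2,r3:Add2,r4:8,r5:Add1
cycle 7: - // r0:0,r1:7,r2:2,r3:Add2,r4:8,r5:Add1
cycle 8: CDB Add1=1 // r0:0,r1:7,r2:2,r3:Add2,r4:8,r5:1

STATUS = VALUE 1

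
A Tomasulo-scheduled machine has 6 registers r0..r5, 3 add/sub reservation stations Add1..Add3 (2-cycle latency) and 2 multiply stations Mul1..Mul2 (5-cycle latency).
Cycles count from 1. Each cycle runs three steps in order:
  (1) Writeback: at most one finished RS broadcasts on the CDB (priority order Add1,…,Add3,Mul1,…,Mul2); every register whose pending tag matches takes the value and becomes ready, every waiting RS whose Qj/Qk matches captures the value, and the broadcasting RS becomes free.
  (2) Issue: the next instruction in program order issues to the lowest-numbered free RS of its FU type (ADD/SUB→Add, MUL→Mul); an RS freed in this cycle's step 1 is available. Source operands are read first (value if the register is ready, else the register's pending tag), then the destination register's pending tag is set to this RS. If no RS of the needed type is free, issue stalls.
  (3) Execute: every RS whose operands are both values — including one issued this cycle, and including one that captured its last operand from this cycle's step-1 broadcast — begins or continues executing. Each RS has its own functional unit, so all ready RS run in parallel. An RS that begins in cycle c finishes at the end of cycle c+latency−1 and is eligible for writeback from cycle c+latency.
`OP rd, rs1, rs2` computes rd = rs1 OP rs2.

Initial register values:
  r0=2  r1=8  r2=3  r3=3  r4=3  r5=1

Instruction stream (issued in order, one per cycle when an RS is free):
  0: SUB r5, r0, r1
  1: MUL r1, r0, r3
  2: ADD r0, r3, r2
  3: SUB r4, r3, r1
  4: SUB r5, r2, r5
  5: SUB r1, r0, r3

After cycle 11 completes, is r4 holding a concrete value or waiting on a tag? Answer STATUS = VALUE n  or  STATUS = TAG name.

cycle 1: issue SUB r5<-Add1 // r0:2,r1:8,r2:3,r3:3,r4:3,r5:Add1
cycle 2: issue MUL r1<-Mul1 // r0:2,r1:Mul1,r2:3,r3:3,r4:3,r5:Add1
cycle 3: CDB Add1=-6; issue ADD r0<-Add1 // r0:Add1,r1:Mul1,r2:3,r3:3,r4:3,r5:-6
cycle 4: issue SUB r4<-Add2 // r0:Add1,r1:Mul1,r2:3,r3:3,r4:Add2,r5:-6
cycle 5: CDB Add1=6; issue SUB r5<-Add1 // r0:6,r1:Mul1,r2:3,r3:3,r4:Add2,r5:Add1
cycle 6: issue SUB r1<-Add3 // r0:6,r1:Add3,r2:3,r3:3,r4:Add2,r5:Add1
cycle 7: CDB Add1=9 // r0:6,r1:Add3,r2:3,r3:3,r4:Add2,r5:9
cycle 8: CDB Add3=3 // r0:6,r1:3,r2:3,r3:3,r4:Add2,r5:9
cycle 9: CDB Mul1=6 // r0:6,r1:3,r2:3,r3:3,r4:Add2,r5:9
cycle 10: - // r0:6,r1:3,r2:3,r3:3,r4:Add2,r5:9
cycle 11: CDB Add2=-3 // r0:6,r1:3,r2:3,r3:3,r4:-3,r5:9

STATUS = VALUE -3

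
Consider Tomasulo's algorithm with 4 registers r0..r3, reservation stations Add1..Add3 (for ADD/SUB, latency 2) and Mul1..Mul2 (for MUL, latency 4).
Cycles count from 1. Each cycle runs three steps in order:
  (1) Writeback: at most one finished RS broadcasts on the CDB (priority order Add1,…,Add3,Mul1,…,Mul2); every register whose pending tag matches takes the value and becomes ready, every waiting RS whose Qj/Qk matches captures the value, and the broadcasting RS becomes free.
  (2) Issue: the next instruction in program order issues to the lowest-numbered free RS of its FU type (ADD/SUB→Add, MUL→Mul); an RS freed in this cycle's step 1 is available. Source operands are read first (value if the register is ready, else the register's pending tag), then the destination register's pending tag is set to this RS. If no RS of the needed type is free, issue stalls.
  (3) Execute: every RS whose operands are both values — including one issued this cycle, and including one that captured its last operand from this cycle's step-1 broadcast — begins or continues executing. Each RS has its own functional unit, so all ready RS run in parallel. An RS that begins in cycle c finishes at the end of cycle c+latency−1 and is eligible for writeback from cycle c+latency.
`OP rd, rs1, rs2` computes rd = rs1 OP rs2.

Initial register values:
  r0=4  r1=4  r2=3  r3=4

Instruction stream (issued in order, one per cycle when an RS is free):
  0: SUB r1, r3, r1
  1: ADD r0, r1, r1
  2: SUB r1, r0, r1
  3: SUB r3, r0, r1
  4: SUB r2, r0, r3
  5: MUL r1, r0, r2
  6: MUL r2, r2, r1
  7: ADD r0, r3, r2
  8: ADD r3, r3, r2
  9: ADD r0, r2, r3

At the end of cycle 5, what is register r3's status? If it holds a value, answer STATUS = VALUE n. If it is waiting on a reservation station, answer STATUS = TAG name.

cycle 1: issue SUB r1<-Add1 // r0:4,r1:Add1,r2:3,r3:4
cycle 2: issue ADD r0<-Add2 // r0:Add2,r1:Add1,r2:3,r3:4
cycle 3: CDB Add1=0; issue SUB r1<-Add1 // r0:Add2,r1:Add1,r2:3,r3:4
cycle 4: issue SUB r3<-Add3 // r0:Add2,r1:Add1,r2:3,r3:Add3
cycle 5: CDB Add2=0; issue SUB r2<-Add2 // r0:0,r1:Add1,r2:Add2,r3:Add3

STATUS = TAG Add3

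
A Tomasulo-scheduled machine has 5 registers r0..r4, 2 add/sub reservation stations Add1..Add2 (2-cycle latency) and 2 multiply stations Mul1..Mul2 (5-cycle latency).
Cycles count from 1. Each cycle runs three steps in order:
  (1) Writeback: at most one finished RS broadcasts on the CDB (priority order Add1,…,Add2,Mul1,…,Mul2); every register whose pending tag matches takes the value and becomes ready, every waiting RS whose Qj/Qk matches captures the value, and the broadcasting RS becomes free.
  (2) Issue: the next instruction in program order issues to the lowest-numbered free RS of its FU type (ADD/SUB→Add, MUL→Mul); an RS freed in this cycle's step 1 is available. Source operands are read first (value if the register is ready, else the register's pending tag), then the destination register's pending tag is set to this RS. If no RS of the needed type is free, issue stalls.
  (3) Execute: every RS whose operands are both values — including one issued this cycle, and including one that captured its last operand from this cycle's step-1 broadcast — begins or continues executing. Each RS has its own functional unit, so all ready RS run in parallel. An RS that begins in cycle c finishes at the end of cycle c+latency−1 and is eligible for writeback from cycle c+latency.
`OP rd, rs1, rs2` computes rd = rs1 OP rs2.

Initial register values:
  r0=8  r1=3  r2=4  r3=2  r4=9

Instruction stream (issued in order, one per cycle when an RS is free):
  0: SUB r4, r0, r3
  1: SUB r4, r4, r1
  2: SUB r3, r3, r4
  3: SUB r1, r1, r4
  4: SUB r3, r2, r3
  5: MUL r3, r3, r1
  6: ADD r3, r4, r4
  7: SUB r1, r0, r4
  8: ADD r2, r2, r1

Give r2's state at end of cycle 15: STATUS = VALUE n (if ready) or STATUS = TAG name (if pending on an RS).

STATUS = VALUE 9

c1: issue SUB r4<-Add1 | r0:8,r1:3,r2:4,r3:2,r4:Add1
c2: issue SUB r4<-Add2 | r0:8,r1:3,r2:4,r3:2,r4:Add2
c3: CDB Add1=6; issue SUB r3<-Add1 | r0:8,r1:3,r2:4,r3:Add1,r4:Add2
c4: stall | r0:8,r1:3,r2:4,r3:Add1,r4:Add2
c5: CDB Add2=3; issue SUB r1<-Add2 | r0:8,r1:Add2,r2:4,r3:Add1,r4:3
c6: stall | r0:8,r1:Add2,r2:4,r3:Add1,r4:3
c7: CDB Add1=-1; issue SUB r3<-Add1 | r0:8,r1:Add2,r2:4,r3:Add1,r4:3
c8: CDB Add2=0; issue MUL r3<-Mul1 | r0:8,r1:0,r2:4,r3:Mul1,r4:3
c9: CDB Add1=5; issue ADD r3<-Add1 | r0:8,r1:0,r2:4,r3:Add1,r4:3
c10: issue SUB r1<-Add2 | r0:8,r1:Add2,r2:4,r3:Add1,r4:3
c11: CDB Add1=6; issue ADD r2<-Add1 | r0:8,r1:Add2,r2:Add1,r3:6,r4:3
c12: CDB Add2=5 | r0:8,r1:5,r2:Add1,r3:6,r4:3
c13: - | r0:8,r1:5,r2:Add1,r3:6,r4:3
c14: CDB Add1=9 | r0:8,r1:5,r2:9,r3:6,r4:3
c15: CDB Mul1=0 | r0:8,r1:5,r2:9,r3:6,r4:3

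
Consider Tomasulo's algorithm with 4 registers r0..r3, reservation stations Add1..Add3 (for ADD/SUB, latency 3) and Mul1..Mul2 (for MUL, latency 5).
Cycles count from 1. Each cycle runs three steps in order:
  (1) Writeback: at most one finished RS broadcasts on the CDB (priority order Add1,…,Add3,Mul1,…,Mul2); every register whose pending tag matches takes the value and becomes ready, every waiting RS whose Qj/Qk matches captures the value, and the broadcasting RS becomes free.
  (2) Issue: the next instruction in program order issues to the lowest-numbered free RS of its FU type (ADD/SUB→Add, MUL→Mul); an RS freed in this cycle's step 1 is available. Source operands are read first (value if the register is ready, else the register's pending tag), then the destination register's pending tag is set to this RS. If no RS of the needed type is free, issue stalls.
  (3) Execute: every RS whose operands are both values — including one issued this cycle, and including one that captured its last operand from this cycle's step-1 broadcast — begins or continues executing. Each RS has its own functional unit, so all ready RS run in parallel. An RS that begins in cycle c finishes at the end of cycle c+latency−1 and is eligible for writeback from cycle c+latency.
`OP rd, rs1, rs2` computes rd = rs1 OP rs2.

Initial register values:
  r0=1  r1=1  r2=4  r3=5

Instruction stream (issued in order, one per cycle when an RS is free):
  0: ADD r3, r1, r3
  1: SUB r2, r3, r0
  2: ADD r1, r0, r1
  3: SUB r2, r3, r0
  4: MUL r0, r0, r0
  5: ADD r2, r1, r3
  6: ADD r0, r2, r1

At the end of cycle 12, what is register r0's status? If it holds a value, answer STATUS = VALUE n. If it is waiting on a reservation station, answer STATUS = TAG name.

c1: issue ADD r3<-Add1 | r0:1,r1:1,r2:4,r3:Add1
c2: issue SUB r2<-Add2 | r0:1,r1:1,r2:Add2,r3:Add1
c3: issue ADD r1<-Add3 | r0:1,r1:Add3,r2:Add2,r3:Add1
c4: CDB Add1=6; issue SUB r2<-Add1 | r0:1,r1:Add3,r2:Add1,r3:6
c5: issue MUL r0<-Mul1 | r0:Mul1,r1:Add3,r2:Add1,r3:6
c6: CDB Add3=2; issue ADD r2<-Add3 | r0:Mul1,r1:2,r2:Add3,r3:6
c7: CDB Add1=5; issue ADD r0<-Add1 | r0:Add1,r1:2,r2:Add3,r3:6
c8: CDB Add2=5 | r0:Add1,r1:2,r2:Add3,r3:6
c9: CDB Add3=8 | r0:Add1,r1:2,r2:8,r3:6
c10: CDB Mul1=1 | r0:Add1,r1:2,r2:8,r3:6
c11: - | r0:Add1,r1:2,r2:8,r3:6
c12: CDB Add1=10 | r0:10,r1:2,r2:8,r3:6

STATUS = VALUE 10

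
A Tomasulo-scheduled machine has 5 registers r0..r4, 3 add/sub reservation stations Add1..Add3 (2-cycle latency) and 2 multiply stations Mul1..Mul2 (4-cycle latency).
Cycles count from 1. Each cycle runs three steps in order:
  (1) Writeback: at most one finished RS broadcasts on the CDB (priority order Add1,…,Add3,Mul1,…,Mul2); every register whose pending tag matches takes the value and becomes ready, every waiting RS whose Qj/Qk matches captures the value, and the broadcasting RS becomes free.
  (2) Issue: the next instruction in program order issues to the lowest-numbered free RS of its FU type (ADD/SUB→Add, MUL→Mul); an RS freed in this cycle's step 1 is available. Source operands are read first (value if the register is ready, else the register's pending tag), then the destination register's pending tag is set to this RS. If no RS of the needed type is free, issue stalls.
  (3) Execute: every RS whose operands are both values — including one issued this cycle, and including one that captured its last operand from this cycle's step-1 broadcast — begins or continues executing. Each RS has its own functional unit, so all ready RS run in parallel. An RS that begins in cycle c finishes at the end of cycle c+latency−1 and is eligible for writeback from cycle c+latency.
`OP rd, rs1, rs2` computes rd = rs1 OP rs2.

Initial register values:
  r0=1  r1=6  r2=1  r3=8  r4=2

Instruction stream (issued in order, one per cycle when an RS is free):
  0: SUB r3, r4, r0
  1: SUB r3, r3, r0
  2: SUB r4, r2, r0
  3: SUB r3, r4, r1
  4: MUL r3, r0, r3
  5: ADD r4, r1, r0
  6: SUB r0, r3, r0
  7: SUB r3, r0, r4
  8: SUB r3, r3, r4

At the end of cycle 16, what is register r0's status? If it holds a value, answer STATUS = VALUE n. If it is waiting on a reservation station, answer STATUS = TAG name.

c1: issue SUB r3<-Add1 | r0:1,r1:6,r2:1,r3:Add1,r4:2
c2: issue SUB r3<-Add2 | r0:1,r1:6,r2:1,r3:Add2,r4:2
c3: CDB Add1=1; issue SUB r4<-Add1 | r0:1,r1:6,r2:1,r3:Add2,r4:Add1
c4: issue SUB r3<-Add3 | r0:1,r1:6,r2:1,r3:Add3,r4:Add1
c5: CDB Add1=0; issue MUL r3<-Mul1 | r0:1,r1:6,r2:1,r3:Mul1,r4:0
c6: CDB Add2=0; issue ADD r4<-Add1 | r0:1,r1:6,r2:1,r3:Mul1,r4:Add1
c7: CDB Add3=-6; issue SUB r0<-Add2 | r0:Add2,r1:6,r2:1,r3:Mul1,r4:Add1
c8: CDB Add1=7; issue SUB r3<-Add1 | r0:Add2,r1:6,r2:1,r3:Add1,r4:7
c9: issue SUB r3<-Add3 | r0:Add2,r1:6,r2:1,r3:Add3,r4:7
c10: - | r0:Add2,r1:6,r2:1,r3:Add3,r4:7
c11: CDB Mul1=-6 | r0:Add2,r1:6,r2:1,r3:Add3,r4:7
c12: - | r0:Add2,r1:6,r2:1,r3:Add3,r4:7
c13: CDB Add2=-7 | r0:-7,r1:6,r2:1,r3:Add3,r4:7
c14: - | r0:-7,r1:6,r2:1,r3:Add3,r4:7
c15: CDB Add1=-14 | r0:-7,r1:6,r2:1,r3:Add3,r4:7
c16: - | r0:-7,r1:6,r2:1,r3:Add3,r4:7

STATUS = VALUE -7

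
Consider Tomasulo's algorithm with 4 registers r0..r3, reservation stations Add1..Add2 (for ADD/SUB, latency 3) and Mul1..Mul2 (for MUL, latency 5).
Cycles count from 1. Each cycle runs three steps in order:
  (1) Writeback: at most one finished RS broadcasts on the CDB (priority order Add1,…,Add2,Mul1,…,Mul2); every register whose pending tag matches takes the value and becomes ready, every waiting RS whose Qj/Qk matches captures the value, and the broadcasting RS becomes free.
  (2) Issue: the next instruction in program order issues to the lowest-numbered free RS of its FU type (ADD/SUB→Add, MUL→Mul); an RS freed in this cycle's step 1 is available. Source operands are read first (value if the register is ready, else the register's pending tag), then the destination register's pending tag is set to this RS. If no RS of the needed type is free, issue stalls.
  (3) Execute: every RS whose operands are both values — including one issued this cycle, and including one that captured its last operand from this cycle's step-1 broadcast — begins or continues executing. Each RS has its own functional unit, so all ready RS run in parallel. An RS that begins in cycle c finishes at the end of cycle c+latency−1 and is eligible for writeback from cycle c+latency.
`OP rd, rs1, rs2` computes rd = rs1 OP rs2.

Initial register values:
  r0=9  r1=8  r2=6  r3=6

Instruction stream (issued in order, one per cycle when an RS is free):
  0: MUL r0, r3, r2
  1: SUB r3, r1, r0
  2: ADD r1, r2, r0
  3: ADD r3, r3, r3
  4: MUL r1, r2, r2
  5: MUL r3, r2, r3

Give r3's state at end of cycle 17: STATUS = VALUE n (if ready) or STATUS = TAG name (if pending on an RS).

STATUS = VALUE -336

c1: issue MUL r0<-Mul1 | r0:Mul1,r1:8,r2:6,r3:6
c2: issue SUB r3<-Add1 | r0:Mul1,r1:8,r2:6,r3:Add1
c3: issue ADD r1<-Add2 | r0:Mul1,r1:Add2,r2:6,r3:Add1
c4: stall | r0:Mul1,r1:Add2,r2:6,r3:Add1
c5: stall | r0:Mul1,r1:Add2,r2:6,r3:Add1
c6: CDB Mul1=36; stall | r0:36,r1:Add2,r2:6,r3:Add1
c7: stall | r0:36,r1:Add2,r2:6,r3:Add1
c8: stall | r0:36,r1:Add2,r2:6,r3:Add1
c9: CDB Add1=-28; issue ADD r3<-Add1 | r0:36,r1:Add2,r2:6,r3:Add1
c10: CDB Add2=42; issue MUL r1<-Mul1 | r0:36,r1:Mul1,r2:6,r3:Add1
c11: issue MUL r3<-Mul2 | r0:36,r1:Mul1,r2:6,r3:Mul2
c12: CDB Add1=-56 | r0:36,r1:Mul1,r2:6,r3:Mul2
c13: - | r0:36,r1:Mul1,r2:6,r3:Mul2
c14: - | r0:36,r1:Mul1,r2:6,r3:Mul2
c15: CDB Mul1=36 | r0:36,r1:36,r2:6,r3:Mul2
c16: - | r0:36,r1:36,r2:6,r3:Mul2
c17: CDB Mul2=-336 | r0:36,r1:36,r2:6,r3:-336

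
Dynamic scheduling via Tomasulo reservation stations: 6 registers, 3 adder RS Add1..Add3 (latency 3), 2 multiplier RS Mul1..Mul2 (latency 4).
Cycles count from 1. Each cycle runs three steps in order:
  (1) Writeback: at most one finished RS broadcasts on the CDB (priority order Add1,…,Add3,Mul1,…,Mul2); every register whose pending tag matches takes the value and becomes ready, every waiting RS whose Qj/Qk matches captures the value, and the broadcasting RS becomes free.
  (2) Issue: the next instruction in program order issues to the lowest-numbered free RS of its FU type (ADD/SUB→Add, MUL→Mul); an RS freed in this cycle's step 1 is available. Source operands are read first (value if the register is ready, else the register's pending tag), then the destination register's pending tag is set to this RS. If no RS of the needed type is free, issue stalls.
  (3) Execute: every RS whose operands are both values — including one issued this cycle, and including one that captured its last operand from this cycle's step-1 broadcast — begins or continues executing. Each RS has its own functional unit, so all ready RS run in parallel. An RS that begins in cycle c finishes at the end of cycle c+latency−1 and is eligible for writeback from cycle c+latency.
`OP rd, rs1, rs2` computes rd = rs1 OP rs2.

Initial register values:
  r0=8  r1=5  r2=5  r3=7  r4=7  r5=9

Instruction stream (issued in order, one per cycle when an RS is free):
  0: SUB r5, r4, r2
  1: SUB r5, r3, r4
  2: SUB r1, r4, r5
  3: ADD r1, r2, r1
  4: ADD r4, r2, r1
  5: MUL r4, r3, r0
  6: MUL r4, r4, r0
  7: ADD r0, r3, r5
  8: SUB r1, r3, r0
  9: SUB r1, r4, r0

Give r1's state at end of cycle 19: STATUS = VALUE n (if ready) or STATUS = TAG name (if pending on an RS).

STATUS = VALUE 441

  c1: issue SUB r5<-Add1  regs: r0:8,r1:5,r2:5,r3:7,r4:7,r5:Add1
  c2: issue SUB r5<-Add2  regs: r0:8,r1:5,r2:5,r3:7,r4:7,r5:Add2
  c3: issue SUB r1<-Add3  regs: r0:8,r1:Add3,r2:5,r3:7,r4:7,r5:Add2
  c4: CDB Add1=2; issue ADD r1<-Add1  regs: r0:8,r1:Add1,r2:5,r3:7,r4:7,r5:Add2
  c5: CDB Add2=0; issue ADD r4<-Add2  regs: r0:8,r1:Add1,r2:5,r3:7,r4:Add2,r5:0
  c6: issue MUL r4<-Mul1  regs: r0:8,r1:Add1,r2:5,r3:7,r4:Mul1,r5:0
  c7: issue MUL r4<-Mul2  regs: r0:8,r1:Add1,r2:5,r3:7,r4:Mul2,r5:0
  c8: CDB Add3=7; issue ADD r0<-Add3  regs: r0:Add3,r1:Add1,r2:5,r3:7,r4:Mul2,r5:0
  c9: stall  regs: r0:Add3,r1:Add1,r2:5,r3:7,r4:Mul2,r5:0
  c10: CDB Mul1=56; stall  regs: r0:Add3,r1:Add1,r2:5,r3:7,r4:Mul2,r5:0
  c11: CDB Add1=12; issue SUB r1<-Add1  regs: r0:Add3,r1:Add1,r2:5,r3:7,r4:Mul2,r5:0
  c12: CDB Add3=7; issue SUB r1<-Add3  regs: r0:7,r1:Add3,r2:5,r3:7,r4:Mul2,r5:0
  c13: -  regs: r0:7,r1:Add3,r2:5,r3:7,r4:Mul2,r5:0
  c14: CDB Add2=17  regs: r0:7,r1:Add3,r2:5,r3:7,r4:Mul2,r5:0
  c15: CDB Add1=0  regs: r0:7,r1:Add3,r2:5,r3:7,r4:Mul2,r5:0
  c16: CDB Mul2=448  regs: r0:7,r1:Add3,r2:5,r3:7,r4:448,r5:0
  c17: -  regs: r0:7,r1:Add3,r2:5,r3:7,r4:448,r5:0
  c18: -  regs: r0:7,r1:Add3,r2:5,r3:7,r4:448,r5:0
  c19: CDB Add3=441  regs: r0:7,r1:441,r2:5,r3:7,r4:448,r5:0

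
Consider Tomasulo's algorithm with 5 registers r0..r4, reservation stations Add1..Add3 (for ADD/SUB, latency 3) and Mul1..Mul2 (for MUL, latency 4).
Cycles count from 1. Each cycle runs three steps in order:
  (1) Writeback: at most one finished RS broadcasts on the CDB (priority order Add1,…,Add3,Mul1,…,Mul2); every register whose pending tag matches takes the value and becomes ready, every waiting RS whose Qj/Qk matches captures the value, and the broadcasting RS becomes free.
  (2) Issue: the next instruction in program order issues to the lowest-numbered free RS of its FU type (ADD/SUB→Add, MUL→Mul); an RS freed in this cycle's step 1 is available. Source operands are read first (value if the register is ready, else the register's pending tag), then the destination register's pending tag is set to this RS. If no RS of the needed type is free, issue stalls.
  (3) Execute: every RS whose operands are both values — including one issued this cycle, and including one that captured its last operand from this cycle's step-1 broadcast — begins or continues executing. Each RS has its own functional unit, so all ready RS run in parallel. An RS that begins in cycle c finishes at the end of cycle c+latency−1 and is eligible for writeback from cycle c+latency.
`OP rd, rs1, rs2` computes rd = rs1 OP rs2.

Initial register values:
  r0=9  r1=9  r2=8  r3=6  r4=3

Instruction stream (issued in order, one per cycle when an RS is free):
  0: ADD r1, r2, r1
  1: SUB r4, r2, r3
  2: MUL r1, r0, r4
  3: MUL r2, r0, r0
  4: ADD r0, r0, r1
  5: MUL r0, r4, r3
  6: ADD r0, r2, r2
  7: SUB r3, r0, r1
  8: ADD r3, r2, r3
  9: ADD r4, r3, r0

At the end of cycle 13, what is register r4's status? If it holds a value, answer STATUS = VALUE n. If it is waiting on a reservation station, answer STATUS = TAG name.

STATUS = TAG Add2

cycle 1: issue ADD r1<-Add1 // r0:9,r1:Add1,r2:8,r3:6,r4:3
cycle 2: issue SUB r4<-Add2 // r0:9,r1:Add1,r2:8,r3:6,r4:Add2
cycle 3: issue MUL r1<-Mul1 // r0:9,r1:Mul1,r2:8,r3:6,r4:Add2
cycle 4: CDB Add1=17; issue MUL r2<-Mul2 // r0:9,r1:Mul1,r2:Mul2,r3:6,r4:Add2
cycle 5: CDB Add2=2; issue ADD r0<-Add1 // r0:Add1,r1:Mul1,r2:Mul2,r3:6,r4:2
cycle 6: stall // r0:Add1,r1:Mul1,r2:Mul2,r3:6,r4:2
cycle 7: stall // r0:Add1,r1:Mul1,r2:Mul2,r3:6,r4:2
cycle 8: CDB Mul2=81; issue MUL r0<-Mul2 // r0:Mul2,r1:Mul1,r2:81,r3:6,r4:2
cycle 9: CDB Mul1=18; issue ADD r0<-Add2 // r0:Add2,r1:18,r2:81,r3:6,r4:2
cycle 10: issue SUB r3<-Add3 // r0:Add2,r1:18,r2:81,r3:Add3,r4:2
cycle 11: stall // r0:Add2,r1:18,r2:81,r3:Add3,r4:2
cycle 12: CDB Add1=27; issue ADD r3<-Add1 // r0:Add2,r1:18,r2:81,r3:Add1,r4:2
cycle 13: CDB Add2=162; issue ADD r4<-Add2 // r0:162,r1:18,r2:81,r3:Add1,r4:Add2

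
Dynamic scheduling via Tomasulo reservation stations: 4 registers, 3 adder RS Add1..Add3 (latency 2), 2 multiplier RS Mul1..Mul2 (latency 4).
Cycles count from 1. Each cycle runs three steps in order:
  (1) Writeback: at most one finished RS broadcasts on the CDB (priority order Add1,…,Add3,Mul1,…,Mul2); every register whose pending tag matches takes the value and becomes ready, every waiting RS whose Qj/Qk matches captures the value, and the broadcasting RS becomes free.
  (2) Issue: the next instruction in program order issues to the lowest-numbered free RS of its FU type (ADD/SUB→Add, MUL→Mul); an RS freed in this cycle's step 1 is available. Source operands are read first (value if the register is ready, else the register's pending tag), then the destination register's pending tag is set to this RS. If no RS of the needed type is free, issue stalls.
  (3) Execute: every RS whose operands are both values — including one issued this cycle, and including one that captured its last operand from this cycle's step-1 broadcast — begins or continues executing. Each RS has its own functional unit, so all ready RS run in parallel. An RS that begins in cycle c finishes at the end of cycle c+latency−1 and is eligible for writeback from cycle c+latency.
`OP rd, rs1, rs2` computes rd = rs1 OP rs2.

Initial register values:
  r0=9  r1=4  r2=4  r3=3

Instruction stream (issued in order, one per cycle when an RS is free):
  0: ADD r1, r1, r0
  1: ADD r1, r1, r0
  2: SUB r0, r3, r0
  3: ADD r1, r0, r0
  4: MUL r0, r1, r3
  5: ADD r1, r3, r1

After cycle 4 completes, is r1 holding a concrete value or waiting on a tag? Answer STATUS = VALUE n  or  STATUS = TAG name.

STATUS = TAG Add3

  c1: issue ADD r1<-Add1  regs: r0:9,r1:Add1,r2:4,r3:3
  c2: issue ADD r1<-Add2  regs: r0:9,r1:Add2,r2:4,r3:3
  c3: CDB Add1=13; issue SUB r0<-Add1  regs: r0:Add1,r1:Add2,r2:4,r3:3
  c4: issue ADD r1<-Add3  regs: r0:Add1,r1:Add3,r2:4,r3:3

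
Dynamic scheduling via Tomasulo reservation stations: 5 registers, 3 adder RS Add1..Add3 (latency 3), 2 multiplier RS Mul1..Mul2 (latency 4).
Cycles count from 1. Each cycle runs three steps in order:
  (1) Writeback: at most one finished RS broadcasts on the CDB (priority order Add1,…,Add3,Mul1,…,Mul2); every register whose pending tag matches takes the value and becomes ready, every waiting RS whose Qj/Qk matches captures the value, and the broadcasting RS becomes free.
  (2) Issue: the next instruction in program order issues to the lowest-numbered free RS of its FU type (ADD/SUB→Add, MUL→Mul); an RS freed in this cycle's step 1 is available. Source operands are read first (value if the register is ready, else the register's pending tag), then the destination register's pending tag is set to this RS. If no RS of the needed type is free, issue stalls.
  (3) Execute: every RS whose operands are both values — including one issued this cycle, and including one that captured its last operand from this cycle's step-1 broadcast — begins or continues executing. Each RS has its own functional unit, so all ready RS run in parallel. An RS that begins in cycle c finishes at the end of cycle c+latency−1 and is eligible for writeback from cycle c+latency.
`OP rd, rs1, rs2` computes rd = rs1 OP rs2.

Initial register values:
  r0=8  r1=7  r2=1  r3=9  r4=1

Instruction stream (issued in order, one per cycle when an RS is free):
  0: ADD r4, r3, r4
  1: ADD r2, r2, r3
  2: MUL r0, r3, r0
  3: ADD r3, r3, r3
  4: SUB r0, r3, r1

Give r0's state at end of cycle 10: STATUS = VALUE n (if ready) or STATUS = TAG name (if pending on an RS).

cycle 1: issue ADD r4<-Add1 // r0:8,r1:7,r2:1,r3:9,r4:Add1
cycle 2: issue ADD r2<-Add2 // r0:8,r1:7,r2:Add2,r3:9,r4:Add1
cycle 3: issue MUL r0<-Mul1 // r0:Mul1,r1:7,r2:Add2,r3:9,r4:Add1
cycle 4: CDB Add1=10; issue ADD r3<-Add1 // r0:Mul1,r1:7,r2:Add2,r3:Add1,r4:10
cycle 5: CDB Add2=10; issue SUB r0<-Add2 // r0:Add2,r1:7,r2:10,r3:Add1,r4:10
cycle 6: - // r0:Add2,r1:7,r2:10,r3:Add1,r4:10
cycle 7: CDB Add1=18 // r0:Add2,r1:7,r2:10,r3:18,r4:10
cycle 8: CDB Mul1=72 // r0:Add2,r1:7,r2:10,r3:18,r4:10
cycle 9: - // r0:Add2,r1:7,r2:10,r3:18,r4:10
cycle 10: CDB Add2=11 // r0:11,r1:7,r2:10,r3:18,r4:10

STATUS = VALUE 11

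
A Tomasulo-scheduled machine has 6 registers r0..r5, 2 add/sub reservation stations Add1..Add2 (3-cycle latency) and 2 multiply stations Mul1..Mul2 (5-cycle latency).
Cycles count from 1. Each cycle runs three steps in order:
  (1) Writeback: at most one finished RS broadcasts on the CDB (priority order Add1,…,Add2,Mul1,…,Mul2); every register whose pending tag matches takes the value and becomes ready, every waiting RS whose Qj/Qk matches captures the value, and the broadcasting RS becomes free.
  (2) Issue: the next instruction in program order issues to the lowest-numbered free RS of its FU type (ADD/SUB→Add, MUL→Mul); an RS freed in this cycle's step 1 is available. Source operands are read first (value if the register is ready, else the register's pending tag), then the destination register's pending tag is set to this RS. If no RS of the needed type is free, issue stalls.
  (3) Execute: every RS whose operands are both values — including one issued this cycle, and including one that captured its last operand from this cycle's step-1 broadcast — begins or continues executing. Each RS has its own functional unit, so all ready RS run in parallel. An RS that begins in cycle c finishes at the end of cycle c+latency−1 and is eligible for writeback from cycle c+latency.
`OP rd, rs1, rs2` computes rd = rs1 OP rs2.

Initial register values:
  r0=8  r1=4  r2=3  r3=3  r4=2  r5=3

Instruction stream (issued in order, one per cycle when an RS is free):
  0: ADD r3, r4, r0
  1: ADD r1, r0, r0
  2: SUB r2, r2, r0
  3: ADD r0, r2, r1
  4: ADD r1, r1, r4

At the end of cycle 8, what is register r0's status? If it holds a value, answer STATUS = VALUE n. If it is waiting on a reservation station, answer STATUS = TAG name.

STATUS = TAG Add2

cycle 1: issue ADD r3<-Add1 // r0:8,r1:4,r2:3,r3:Add1,r4:2,r5:3
cycle 2: issue ADD r1<-Add2 // r0:8,r1:Add2,r2:3,r3:Add1,r4:2,r5:3
cycle 3: stall // r0:8,r1:Add2,r2:3,r3:Add1,r4:2,r5:3
cycle 4: CDB Add1=10; issue SUB r2<-Add1 // r0:8,r1:Add2,r2:Add1,r3:10,r4:2,r5:3
cycle 5: CDB Add2=16; issue ADD r0<-Add2 // r0:Add2,r1:16,r2:Add1,r3:10,r4:2,r5:3
cycle 6: stall // r0:Add2,r1:16,r2:Add1,r3:10,r4:2,r5:3
cycle 7: CDB Add1=-5; issue ADD r1<-Add1 // r0:Add2,r1:Add1,r2:-5,r3:10,r4:2,r5:3
cycle 8: - // r0:Add2,r1:Add1,r2:-5,r3:10,r4:2,r5:3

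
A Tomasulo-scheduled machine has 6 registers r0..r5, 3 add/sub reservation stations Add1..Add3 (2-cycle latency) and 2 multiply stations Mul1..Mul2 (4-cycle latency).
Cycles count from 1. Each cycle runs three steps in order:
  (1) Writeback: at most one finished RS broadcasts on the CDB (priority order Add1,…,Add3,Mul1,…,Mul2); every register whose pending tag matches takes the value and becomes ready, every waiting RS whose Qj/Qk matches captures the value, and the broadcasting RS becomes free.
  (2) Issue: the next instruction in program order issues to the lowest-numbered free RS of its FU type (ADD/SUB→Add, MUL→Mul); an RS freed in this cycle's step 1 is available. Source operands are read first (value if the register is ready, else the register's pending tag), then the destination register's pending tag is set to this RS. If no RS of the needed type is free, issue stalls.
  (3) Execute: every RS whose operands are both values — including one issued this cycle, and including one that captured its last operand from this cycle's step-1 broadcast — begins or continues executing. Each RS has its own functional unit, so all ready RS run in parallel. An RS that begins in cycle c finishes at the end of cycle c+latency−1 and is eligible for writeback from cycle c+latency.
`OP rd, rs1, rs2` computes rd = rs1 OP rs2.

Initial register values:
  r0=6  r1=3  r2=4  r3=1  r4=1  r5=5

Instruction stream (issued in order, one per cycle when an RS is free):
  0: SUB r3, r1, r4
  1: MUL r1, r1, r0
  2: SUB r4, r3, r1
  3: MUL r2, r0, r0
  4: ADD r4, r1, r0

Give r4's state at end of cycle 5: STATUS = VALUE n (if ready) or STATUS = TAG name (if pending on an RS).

c1: issue SUB r3<-Add1 | r0:6,r1:3,r2:4,r3:Add1,r4:1,r5:5
c2: issue MUL r1<-Mul1 | r0:6,r1:Mul1,r2:4,r3:Add1,r4:1,r5:5
c3: CDB Add1=2; issue SUB r4<-Add1 | r0:6,r1:Mul1,r2:4,r3:2,r4:Add1,r5:5
c4: issue MUL r2<-Mul2 | r0:6,r1:Mul1,r2:Mul2,r3:2,r4:Add1,r5:5
c5: issue ADD r4<-Add2 | r0:6,r1:Mul1,r2:Mul2,r3:2,r4:Add2,r5:5

STATUS = TAG Add2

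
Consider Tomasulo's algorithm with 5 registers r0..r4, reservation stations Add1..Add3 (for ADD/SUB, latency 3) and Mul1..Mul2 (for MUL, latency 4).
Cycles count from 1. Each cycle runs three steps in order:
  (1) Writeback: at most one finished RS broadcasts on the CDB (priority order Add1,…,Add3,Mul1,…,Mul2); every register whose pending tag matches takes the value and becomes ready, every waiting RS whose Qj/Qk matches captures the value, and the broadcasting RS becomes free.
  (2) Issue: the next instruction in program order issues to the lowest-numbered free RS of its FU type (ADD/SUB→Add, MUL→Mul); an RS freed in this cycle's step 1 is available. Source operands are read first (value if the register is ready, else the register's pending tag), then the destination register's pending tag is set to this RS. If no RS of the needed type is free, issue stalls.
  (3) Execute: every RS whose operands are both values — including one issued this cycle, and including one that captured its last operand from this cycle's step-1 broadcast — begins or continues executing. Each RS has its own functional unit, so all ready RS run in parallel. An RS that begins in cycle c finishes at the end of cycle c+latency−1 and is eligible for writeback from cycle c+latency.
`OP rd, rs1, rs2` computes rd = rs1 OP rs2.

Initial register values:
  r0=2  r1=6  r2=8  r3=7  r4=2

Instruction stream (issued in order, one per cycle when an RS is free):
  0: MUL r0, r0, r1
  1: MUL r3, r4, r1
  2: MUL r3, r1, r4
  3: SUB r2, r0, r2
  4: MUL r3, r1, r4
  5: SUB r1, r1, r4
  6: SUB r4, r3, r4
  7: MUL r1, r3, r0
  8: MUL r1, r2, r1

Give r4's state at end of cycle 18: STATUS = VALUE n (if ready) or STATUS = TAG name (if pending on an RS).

c1: issue MUL r0<-Mul1 | r0:Mul1,r1:6,r2:8,r3:7,r4:2
c2: issue MUL r3<-Mul2 | r0:Mul1,r1:6,r2:8,r3:Mul2,r4:2
c3: stall | r0:Mul1,r1:6,r2:8,r3:Mul2,r4:2
c4: stall | r0:Mul1,r1:6,r2:8,r3:Mul2,r4:2
c5: CDB Mul1=12; issue MUL r3<-Mul1 | r0:12,r1:6,r2:8,r3:Mul1,r4:2
c6: CDB Mul2=12; issue SUB r2<-Add1 | r0:12,r1:6,r2:Add1,r3:Mul1,r4:2
c7: issue MUL r3<-Mul2 | r0:12,r1:6,r2:Add1,r3:Mul2,r4:2
c8: issue SUB r1<-Add2 | r0:12,r1:Add2,r2:Add1,r3:Mul2,r4:2
c9: CDB Add1=4; issue SUB r4<-Add1 | r0:12,r1:Add2,r2:4,r3:Mul2,r4:Add1
c10: CDB Mul1=12; issue MUL r1<-Mul1 | r0:12,r1:Mul1,r2:4,r3:Mul2,r4:Add1
c11: CDB Add2=4; stall | r0:12,r1:Mul1,r2:4,r3:Mul2,r4:Add1
c12: CDB Mul2=12; issue MUL r1<-Mul2 | r0:12,r1:Mul2,r2:4,r3:12,r4:Add1
c13: - | r0:12,r1:Mul2,r2:4,r3:12,r4:Add1
c14: - | r0:12,r1:Mul2,r2:4,r3:12,r4:Add1
c15: CDB Add1=10 | r0:12,r1:Mul2,r2:4,r3:12,r4:10
c16: CDB Mul1=144 | r0:12,r1:Mul2,r2:4,r3:12,r4:10
c17: - | r0:12,r1:Mul2,r2:4,r3:12,r4:10
c18: - | r0:12,r1:Mul2,r2:4,r3:12,r4:10

STATUS = VALUE 10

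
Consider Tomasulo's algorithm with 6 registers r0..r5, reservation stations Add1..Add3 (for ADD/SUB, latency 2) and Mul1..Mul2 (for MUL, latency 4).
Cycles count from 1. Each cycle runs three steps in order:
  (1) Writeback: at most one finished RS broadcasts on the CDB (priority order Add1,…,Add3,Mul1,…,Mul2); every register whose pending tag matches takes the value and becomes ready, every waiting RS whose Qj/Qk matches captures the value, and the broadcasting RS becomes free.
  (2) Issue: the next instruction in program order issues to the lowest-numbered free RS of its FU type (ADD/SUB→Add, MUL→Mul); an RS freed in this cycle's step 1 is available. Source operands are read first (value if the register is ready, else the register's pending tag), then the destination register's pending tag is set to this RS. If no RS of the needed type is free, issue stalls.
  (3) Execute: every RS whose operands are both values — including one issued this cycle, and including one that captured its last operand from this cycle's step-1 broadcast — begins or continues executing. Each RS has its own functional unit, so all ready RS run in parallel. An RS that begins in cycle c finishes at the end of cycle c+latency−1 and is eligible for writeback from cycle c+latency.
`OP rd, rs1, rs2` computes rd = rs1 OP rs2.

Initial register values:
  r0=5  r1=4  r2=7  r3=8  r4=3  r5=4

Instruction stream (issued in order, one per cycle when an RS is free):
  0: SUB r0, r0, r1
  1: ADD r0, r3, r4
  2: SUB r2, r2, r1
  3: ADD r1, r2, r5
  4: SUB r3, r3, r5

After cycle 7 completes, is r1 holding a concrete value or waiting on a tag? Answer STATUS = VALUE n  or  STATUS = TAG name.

c1: issue SUB r0<-Add1 | r0:Add1,r1:4,r2:7,r3:8,r4:3,r5:4
c2: issue ADD r0<-Add2 | r0:Add2,r1:4,r2:7,r3:8,r4:3,r5:4
c3: CDB Add1=1; issue SUB r2<-Add1 | r0:Add2,r1:4,r2:Add1,r3:8,r4:3,r5:4
c4: CDB Add2=11; issue ADD r1<-Add2 | r0:11,r1:Add2,r2:Add1,r3:8,r4:3,r5:4
c5: CDB Add1=3; issue SUB r3<-Add1 | r0:11,r1:Add2,r2:3,r3:Add1,r4:3,r5:4
c6: - | r0:11,r1:Add2,r2:3,r3:Add1,r4:3,r5:4
c7: CDB Add1=4 | r0:11,r1:Add2,r2:3,r3:4,r4:3,r5:4

STATUS = TAG Add2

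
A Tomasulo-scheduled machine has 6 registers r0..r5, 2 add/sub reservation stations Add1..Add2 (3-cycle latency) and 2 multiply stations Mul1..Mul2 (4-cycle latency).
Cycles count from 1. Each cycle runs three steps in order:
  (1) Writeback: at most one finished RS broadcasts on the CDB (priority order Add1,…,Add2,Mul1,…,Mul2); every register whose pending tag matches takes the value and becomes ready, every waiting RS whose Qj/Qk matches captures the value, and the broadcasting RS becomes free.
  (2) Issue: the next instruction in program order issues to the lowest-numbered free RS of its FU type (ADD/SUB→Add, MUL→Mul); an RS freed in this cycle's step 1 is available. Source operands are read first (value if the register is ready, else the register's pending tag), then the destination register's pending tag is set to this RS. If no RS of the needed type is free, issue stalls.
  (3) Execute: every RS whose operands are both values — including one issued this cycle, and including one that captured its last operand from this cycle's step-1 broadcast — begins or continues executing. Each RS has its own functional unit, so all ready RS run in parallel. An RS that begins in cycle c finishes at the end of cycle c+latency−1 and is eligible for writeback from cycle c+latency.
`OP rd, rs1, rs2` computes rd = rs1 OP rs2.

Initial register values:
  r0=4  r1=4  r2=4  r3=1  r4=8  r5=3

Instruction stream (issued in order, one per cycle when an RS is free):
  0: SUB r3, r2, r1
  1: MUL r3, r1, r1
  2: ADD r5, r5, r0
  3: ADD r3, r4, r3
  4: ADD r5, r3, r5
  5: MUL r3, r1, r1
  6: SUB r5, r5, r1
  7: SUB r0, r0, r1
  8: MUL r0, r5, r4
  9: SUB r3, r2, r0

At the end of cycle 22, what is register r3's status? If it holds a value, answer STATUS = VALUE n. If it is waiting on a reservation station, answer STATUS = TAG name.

cycle 1: issue SUB r3<-Add1 // r0:4,r1:4,r2:4,r3:Add1,r4:8,r5:3
cycle 2: issue MUL r3<-Mul1 // r0:4,r1:4,r2:4,r3:Mul1,r4:8,r5:3
cycle 3: issue ADD r5<-Add2 // r0:4,r1:4,r2:4,r3:Mul1,r4:8,r5:Add2
cycle 4: CDB Add1=0; issue ADD r3<-Add1 // r0:4,r1:4,r2:4,r3:Add1,r4:8,r5:Add2
cycle 5: stall // r0:4,r1:4,r2:4,r3:Add1,r4:8,r5:Add2
cycle 6: CDB Add2=7; issue ADD r5<-Add2 // r0:4,r1:4,r2:4,r3:Add1,r4:8,r5:Add2
cycle 7: CDB Mul1=16; issue MUL r3<-Mul1 // r0:4,r1:4,r2:4,r3:Mul1,r4:8,r5:Add2
cycle 8: stall // r0:4,r1:4,r2:4,r3:Mul1,r4:8,r5:Add2
cycle 9: stall // r0:4,r1:4,r2:4,r3:Mul1,r4:8,r5:Add2
cycle 10: CDB Add1=24; issue SUB r5<-Add1 // r0:4,r1:4,r2:4,r3:Mul1,r4:8,r5:Add1
cycle 11: CDB Mul1=16; stall // r0:4,r1:4,r2:4,r3:16,r4:8,r5:Add1
cycle 12: stall // r0:4,r1:4,r2:4,r3:16,r4:8,r5:Add1
cycle 13: CDB Add2=31; issue SUB r0<-Add2 // r0:Add2,r1:4,r2:4,r3:16,r4:8,r5:Add1
cycle 14: issue MUL r0<-Mul1 // r0:Mul1,r1:4,r2:4,r3:16,r4:8,r5:Add1
cycle 15: stall // r0:Mul1,r1:4,r2:4,r3:16,r4:8,r5:Add1
cycle 16: CDB Add1=27; issue SUB r3<-Add1 // r0:Mul1,r1:4,r2:4,r3:Add1,r4:8,r5:27
cycle 17: CDB Add2=0 // r0:Mul1,r1:4,r2:4,r3:Add1,r4:8,r5:27
cycle 18: - // r0:Mul1,r1:4,r2:4,r3:Add1,r4:8,r5:27
cycle 19: - // r0:Mul1,r1:4,r2:4,r3:Add1,r4:8,r5:27
cycle 20: CDB Mul1=216 // r0:216,r1:4,r2:4,r3:Add1,r4:8,r5:27
cycle 21: - // r0:216,r1:4,r2:4,r3:Add1,r4:8,r5:27
cycle 22: - // r0:216,r1:4,r2:4,r3:Add1,r4:8,r5:27

STATUS = TAG Add1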